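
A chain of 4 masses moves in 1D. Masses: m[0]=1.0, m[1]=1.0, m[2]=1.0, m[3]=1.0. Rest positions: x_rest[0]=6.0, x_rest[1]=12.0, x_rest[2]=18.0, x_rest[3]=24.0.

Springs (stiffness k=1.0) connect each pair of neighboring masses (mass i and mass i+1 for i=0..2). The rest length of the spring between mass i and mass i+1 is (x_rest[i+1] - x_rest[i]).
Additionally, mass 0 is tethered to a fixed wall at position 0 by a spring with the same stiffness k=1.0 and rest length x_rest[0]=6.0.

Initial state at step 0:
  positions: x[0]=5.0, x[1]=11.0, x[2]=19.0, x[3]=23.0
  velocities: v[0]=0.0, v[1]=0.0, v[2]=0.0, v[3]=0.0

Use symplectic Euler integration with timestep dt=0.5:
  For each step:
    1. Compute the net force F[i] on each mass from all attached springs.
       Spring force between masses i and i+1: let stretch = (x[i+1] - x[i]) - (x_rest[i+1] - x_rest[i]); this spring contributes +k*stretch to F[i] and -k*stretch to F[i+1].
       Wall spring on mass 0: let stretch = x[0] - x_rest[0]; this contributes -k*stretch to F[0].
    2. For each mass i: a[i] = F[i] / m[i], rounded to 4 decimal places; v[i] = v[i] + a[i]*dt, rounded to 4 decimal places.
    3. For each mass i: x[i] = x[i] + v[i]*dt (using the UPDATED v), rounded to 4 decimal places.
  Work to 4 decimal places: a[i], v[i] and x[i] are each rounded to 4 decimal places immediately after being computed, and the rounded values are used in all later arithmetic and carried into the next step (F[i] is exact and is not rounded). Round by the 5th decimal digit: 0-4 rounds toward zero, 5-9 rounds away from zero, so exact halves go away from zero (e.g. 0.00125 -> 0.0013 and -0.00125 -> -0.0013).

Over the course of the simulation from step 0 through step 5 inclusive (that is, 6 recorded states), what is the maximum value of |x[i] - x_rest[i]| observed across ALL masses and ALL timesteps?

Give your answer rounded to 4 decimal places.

Answer: 1.8281

Derivation:
Step 0: x=[5.0000 11.0000 19.0000 23.0000] v=[0.0000 0.0000 0.0000 0.0000]
Step 1: x=[5.2500 11.5000 18.0000 23.5000] v=[0.5000 1.0000 -2.0000 1.0000]
Step 2: x=[5.7500 12.0625 16.7500 24.1250] v=[1.0000 1.1250 -2.5000 1.2500]
Step 3: x=[6.3907 12.2188 16.1719 24.4063] v=[1.2813 0.3125 -1.1563 0.5625]
Step 4: x=[6.8907 11.9063 16.6641 24.1290] v=[1.0000 -0.6250 0.9844 -0.5547]
Step 5: x=[6.9220 11.5294 17.8331 23.4854] v=[0.0625 -0.7539 2.3380 -1.2872]
Max displacement = 1.8281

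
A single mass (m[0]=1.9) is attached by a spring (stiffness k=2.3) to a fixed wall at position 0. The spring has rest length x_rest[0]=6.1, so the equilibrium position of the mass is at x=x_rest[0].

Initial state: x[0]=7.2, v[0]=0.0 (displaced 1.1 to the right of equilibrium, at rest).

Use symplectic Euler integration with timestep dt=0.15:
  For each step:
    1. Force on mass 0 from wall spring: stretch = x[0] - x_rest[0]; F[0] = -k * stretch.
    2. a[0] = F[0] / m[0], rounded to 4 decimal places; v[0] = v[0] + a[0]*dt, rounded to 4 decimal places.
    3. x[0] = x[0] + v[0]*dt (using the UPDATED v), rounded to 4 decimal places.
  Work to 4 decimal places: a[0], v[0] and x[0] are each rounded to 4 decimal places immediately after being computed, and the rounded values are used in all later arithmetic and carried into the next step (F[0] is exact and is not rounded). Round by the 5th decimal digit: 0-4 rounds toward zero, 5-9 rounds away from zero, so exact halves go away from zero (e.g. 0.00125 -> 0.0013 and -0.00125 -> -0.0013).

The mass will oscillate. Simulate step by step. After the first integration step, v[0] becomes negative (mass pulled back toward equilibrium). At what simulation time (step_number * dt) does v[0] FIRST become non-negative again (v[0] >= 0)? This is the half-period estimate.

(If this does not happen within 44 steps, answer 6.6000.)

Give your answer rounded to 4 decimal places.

Answer: 3.0000

Derivation:
Step 0: x=[7.2000] v=[0.0000]
Step 1: x=[7.1700] v=[-0.1997]
Step 2: x=[7.1109] v=[-0.3940]
Step 3: x=[7.0243] v=[-0.5776]
Step 4: x=[6.9125] v=[-0.7454]
Step 5: x=[6.7786] v=[-0.8929]
Step 6: x=[6.6262] v=[-1.0161]
Step 7: x=[6.4594] v=[-1.1117]
Step 8: x=[6.2829] v=[-1.1770]
Step 9: x=[6.1014] v=[-1.2102]
Step 10: x=[5.9198] v=[-1.2105]
Step 11: x=[5.7431] v=[-1.1778]
Step 12: x=[5.5762] v=[-1.1130]
Step 13: x=[5.4235] v=[-1.0179]
Step 14: x=[5.2892] v=[-0.8951]
Step 15: x=[5.1770] v=[-0.7479]
Step 16: x=[5.0900] v=[-0.5803]
Step 17: x=[5.0305] v=[-0.3969]
Step 18: x=[5.0001] v=[-0.2027]
Step 19: x=[4.9997] v=[-0.0030]
Step 20: x=[5.0292] v=[0.1968]
First v>=0 after going negative at step 20, time=3.0000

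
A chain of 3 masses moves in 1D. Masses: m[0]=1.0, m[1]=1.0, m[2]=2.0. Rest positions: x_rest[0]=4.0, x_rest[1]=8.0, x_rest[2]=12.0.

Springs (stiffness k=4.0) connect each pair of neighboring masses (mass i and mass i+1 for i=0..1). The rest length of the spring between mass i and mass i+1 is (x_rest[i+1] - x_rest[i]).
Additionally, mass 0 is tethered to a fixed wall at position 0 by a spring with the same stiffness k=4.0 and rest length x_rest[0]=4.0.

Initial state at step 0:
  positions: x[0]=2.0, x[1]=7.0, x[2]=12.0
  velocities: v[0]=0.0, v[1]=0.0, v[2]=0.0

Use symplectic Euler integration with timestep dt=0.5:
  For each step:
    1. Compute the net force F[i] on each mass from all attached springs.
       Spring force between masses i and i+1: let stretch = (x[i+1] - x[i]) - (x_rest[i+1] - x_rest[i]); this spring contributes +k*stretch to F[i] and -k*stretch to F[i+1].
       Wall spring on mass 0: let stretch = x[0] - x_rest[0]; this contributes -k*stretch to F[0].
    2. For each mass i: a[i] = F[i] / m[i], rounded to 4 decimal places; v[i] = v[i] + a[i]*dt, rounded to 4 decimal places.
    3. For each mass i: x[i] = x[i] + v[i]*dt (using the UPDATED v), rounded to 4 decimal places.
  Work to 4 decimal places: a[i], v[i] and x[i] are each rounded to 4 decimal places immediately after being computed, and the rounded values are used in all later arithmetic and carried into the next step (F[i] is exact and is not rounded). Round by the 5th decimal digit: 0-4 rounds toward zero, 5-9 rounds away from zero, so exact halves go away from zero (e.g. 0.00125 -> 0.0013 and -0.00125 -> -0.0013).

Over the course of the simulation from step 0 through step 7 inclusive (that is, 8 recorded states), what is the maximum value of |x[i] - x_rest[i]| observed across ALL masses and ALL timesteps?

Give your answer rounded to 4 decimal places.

Answer: 2.4688

Derivation:
Step 0: x=[2.0000 7.0000 12.0000] v=[0.0000 0.0000 0.0000]
Step 1: x=[5.0000 7.0000 11.5000] v=[6.0000 0.0000 -1.0000]
Step 2: x=[5.0000 9.5000 10.7500] v=[0.0000 5.0000 -1.5000]
Step 3: x=[4.5000 8.7500 11.3750] v=[-1.0000 -1.5000 1.2500]
Step 4: x=[3.7500 6.3750 12.6875] v=[-1.5000 -4.7500 2.6250]
Step 5: x=[1.8750 7.6875 12.8438] v=[-3.7500 2.6250 0.3125]
Step 6: x=[3.9375 8.3438 12.4219] v=[4.1250 1.3126 -0.8438]
Step 7: x=[6.4688 8.6719 11.9610] v=[5.0626 0.6562 -0.9219]
Max displacement = 2.4688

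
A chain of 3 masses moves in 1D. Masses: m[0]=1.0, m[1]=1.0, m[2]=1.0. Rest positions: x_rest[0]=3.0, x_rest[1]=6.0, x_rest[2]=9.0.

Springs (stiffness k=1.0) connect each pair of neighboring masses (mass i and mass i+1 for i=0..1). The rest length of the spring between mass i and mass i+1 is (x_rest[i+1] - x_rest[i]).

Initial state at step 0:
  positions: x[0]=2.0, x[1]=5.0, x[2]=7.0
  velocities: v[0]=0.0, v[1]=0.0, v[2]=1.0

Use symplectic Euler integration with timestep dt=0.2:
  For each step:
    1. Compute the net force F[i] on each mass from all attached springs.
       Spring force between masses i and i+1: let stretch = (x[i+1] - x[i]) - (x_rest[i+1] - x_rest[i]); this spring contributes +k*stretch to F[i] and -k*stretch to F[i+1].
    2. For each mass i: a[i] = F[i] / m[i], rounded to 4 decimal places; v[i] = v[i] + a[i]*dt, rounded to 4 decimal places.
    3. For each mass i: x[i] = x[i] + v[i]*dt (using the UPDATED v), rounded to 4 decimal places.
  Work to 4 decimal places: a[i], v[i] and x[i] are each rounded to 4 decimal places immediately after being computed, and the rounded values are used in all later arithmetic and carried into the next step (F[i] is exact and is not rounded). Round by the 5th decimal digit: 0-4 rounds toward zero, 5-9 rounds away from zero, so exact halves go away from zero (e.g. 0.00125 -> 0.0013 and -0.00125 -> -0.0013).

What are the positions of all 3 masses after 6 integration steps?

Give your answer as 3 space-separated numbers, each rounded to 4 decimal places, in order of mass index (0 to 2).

Answer: 1.9243 4.6809 8.5949

Derivation:
Step 0: x=[2.0000 5.0000 7.0000] v=[0.0000 0.0000 1.0000]
Step 1: x=[2.0000 4.9600 7.2400] v=[0.0000 -0.2000 1.2000]
Step 2: x=[1.9984 4.8928 7.5088] v=[-0.0080 -0.3360 1.3440]
Step 3: x=[1.9926 4.8145 7.7930] v=[-0.0291 -0.3917 1.4208]
Step 4: x=[1.9797 4.7424 8.0780] v=[-0.0647 -0.3604 1.4251]
Step 5: x=[1.9573 4.6932 8.3496] v=[-0.1122 -0.2458 1.3580]
Step 6: x=[1.9243 4.6809 8.5949] v=[-0.1650 -0.0617 1.2267]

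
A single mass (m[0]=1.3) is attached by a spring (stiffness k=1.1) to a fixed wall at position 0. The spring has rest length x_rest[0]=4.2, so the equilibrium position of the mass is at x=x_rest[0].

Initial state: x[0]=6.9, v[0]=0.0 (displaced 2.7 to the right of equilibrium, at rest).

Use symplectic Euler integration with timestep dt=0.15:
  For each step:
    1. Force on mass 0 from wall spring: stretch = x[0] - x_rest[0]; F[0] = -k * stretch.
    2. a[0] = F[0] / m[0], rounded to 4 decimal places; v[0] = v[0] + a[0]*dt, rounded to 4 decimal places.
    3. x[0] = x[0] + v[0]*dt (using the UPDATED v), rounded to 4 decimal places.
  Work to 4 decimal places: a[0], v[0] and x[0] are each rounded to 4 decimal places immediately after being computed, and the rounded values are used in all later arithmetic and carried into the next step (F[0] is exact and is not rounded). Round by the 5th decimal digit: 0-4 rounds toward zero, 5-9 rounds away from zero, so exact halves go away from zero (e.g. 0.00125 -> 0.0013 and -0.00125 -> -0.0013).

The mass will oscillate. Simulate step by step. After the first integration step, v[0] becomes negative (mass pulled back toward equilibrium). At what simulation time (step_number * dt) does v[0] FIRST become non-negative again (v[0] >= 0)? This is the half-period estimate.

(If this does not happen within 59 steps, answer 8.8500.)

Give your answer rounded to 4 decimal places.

Step 0: x=[6.9000] v=[0.0000]
Step 1: x=[6.8486] v=[-0.3427]
Step 2: x=[6.7468] v=[-0.6789]
Step 3: x=[6.5965] v=[-1.0022]
Step 4: x=[6.4005] v=[-1.3064]
Step 5: x=[6.1626] v=[-1.5857]
Step 6: x=[5.8874] v=[-1.8348]
Step 7: x=[5.5801] v=[-2.0490]
Step 8: x=[5.2465] v=[-2.2242]
Step 9: x=[4.8930] v=[-2.3570]
Step 10: x=[4.5263] v=[-2.4450]
Step 11: x=[4.1533] v=[-2.4864]
Step 12: x=[3.7812] v=[-2.4805]
Step 13: x=[3.4171] v=[-2.4273]
Step 14: x=[3.0679] v=[-2.3279]
Step 15: x=[2.7403] v=[-2.1842]
Step 16: x=[2.4405] v=[-1.9989]
Step 17: x=[2.1742] v=[-1.7756]
Step 18: x=[1.9464] v=[-1.5185]
Step 19: x=[1.7615] v=[-1.2325]
Step 20: x=[1.6231] v=[-0.9230]
Step 21: x=[1.5337] v=[-0.5959]
Step 22: x=[1.4951] v=[-0.2575]
Step 23: x=[1.5080] v=[0.0858]
First v>=0 after going negative at step 23, time=3.4500

Answer: 3.4500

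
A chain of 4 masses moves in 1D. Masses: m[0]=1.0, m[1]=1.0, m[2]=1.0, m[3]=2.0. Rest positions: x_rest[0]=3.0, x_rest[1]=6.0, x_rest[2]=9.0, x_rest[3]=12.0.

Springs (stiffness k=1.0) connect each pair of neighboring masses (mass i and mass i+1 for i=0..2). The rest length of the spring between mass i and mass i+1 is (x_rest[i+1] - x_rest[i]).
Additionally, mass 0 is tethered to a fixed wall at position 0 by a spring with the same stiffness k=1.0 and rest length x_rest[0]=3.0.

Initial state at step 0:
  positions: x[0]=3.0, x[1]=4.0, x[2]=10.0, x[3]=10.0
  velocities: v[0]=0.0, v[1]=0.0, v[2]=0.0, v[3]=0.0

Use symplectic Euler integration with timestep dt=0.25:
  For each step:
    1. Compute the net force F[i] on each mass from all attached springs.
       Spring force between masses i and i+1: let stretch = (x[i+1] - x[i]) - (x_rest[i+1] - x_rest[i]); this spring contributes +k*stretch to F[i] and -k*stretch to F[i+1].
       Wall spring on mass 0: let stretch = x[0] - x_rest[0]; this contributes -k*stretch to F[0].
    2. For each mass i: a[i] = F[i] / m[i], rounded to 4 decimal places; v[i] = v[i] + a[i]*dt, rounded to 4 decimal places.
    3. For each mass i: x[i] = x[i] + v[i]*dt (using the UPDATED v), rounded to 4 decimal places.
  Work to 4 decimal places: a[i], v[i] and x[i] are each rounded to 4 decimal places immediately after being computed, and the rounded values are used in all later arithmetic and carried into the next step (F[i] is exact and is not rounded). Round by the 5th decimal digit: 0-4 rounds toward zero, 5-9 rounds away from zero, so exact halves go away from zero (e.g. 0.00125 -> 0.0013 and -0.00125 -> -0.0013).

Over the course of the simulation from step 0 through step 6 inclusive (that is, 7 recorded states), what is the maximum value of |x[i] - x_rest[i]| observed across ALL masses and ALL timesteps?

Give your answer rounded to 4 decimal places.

Step 0: x=[3.0000 4.0000 10.0000 10.0000] v=[0.0000 0.0000 0.0000 0.0000]
Step 1: x=[2.8750 4.3125 9.6250 10.0938] v=[-0.5000 1.2500 -1.5000 0.3750]
Step 2: x=[2.6602 4.8672 8.9473 10.2667] v=[-0.8594 2.2188 -2.7109 0.6914]
Step 3: x=[2.4170 5.5390 8.0970 10.4921] v=[-0.9727 2.6871 -3.4011 0.9015]
Step 4: x=[2.2179 6.1755 7.2366 10.7364] v=[-0.7965 2.5461 -3.4418 0.9771]
Step 5: x=[2.1275 6.6310 6.5286 10.9651] v=[-0.3616 1.8220 -2.8321 0.9146]
Step 6: x=[2.1856 6.7986 6.1043 11.1489] v=[0.2324 0.6705 -1.6974 0.7350]
Max displacement = 2.8957

Answer: 2.8957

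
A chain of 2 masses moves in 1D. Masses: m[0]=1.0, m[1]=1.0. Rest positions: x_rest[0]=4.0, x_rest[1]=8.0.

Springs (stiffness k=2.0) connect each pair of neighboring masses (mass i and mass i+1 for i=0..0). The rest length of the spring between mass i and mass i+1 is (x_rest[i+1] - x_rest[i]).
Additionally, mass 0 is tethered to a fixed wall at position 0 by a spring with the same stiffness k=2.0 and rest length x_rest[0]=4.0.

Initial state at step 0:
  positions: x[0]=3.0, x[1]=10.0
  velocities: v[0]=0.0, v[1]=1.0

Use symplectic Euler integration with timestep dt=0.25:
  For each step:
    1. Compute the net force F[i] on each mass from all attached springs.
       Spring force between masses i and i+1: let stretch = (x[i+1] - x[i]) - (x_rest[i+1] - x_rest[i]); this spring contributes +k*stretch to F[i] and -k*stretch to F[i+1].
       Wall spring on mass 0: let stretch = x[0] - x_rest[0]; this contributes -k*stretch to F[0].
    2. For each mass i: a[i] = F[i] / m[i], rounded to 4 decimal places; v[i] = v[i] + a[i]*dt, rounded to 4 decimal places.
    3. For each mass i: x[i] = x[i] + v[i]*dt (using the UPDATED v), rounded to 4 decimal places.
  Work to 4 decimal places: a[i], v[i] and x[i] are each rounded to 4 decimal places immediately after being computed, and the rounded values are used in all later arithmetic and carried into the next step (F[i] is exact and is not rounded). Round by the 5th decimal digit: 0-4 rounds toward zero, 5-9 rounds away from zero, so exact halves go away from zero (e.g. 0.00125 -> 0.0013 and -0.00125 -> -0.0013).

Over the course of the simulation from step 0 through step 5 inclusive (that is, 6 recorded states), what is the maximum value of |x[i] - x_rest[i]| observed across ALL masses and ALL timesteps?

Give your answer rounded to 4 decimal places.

Answer: 2.3184

Derivation:
Step 0: x=[3.0000 10.0000] v=[0.0000 1.0000]
Step 1: x=[3.5000 9.8750] v=[2.0000 -0.5000]
Step 2: x=[4.3594 9.4531] v=[3.4375 -1.6875]
Step 3: x=[5.3106 8.8945] v=[3.8047 -2.2344]
Step 4: x=[6.0460 8.3879] v=[2.9414 -2.0264]
Step 5: x=[6.3184 8.0886] v=[1.0894 -1.1974]
Max displacement = 2.3184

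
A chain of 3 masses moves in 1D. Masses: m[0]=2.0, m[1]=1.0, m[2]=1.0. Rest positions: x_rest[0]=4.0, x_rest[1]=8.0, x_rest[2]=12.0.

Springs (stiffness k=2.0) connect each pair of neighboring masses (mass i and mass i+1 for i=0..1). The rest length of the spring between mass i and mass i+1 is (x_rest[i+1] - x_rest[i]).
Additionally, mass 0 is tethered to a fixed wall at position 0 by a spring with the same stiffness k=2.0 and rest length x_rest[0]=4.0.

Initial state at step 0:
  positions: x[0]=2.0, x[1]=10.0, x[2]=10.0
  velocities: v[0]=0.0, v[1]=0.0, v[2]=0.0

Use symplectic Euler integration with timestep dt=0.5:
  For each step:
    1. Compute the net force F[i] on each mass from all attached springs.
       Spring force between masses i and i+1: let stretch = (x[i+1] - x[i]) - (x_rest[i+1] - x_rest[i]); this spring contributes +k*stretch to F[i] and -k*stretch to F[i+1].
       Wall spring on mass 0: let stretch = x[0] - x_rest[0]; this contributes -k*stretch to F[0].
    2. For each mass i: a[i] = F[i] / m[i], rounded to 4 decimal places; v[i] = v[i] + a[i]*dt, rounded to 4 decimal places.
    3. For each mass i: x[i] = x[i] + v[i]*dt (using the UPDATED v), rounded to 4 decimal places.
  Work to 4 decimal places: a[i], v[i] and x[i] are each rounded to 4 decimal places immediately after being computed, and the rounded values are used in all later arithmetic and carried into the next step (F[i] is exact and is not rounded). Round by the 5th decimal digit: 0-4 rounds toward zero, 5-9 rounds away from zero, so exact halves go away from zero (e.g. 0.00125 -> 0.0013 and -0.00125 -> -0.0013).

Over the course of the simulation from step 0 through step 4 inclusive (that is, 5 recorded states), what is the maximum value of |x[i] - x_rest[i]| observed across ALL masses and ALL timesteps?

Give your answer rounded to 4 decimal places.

Step 0: x=[2.0000 10.0000 10.0000] v=[0.0000 0.0000 0.0000]
Step 1: x=[3.5000 6.0000 12.0000] v=[3.0000 -8.0000 4.0000]
Step 2: x=[4.7500 3.7500 13.0000] v=[2.5000 -4.5000 2.0000]
Step 3: x=[4.5625 6.6250 11.3750] v=[-0.3750 5.7500 -3.2500]
Step 4: x=[3.7500 10.8438 9.3750] v=[-1.6250 8.4375 -4.0000]
Max displacement = 4.2500

Answer: 4.2500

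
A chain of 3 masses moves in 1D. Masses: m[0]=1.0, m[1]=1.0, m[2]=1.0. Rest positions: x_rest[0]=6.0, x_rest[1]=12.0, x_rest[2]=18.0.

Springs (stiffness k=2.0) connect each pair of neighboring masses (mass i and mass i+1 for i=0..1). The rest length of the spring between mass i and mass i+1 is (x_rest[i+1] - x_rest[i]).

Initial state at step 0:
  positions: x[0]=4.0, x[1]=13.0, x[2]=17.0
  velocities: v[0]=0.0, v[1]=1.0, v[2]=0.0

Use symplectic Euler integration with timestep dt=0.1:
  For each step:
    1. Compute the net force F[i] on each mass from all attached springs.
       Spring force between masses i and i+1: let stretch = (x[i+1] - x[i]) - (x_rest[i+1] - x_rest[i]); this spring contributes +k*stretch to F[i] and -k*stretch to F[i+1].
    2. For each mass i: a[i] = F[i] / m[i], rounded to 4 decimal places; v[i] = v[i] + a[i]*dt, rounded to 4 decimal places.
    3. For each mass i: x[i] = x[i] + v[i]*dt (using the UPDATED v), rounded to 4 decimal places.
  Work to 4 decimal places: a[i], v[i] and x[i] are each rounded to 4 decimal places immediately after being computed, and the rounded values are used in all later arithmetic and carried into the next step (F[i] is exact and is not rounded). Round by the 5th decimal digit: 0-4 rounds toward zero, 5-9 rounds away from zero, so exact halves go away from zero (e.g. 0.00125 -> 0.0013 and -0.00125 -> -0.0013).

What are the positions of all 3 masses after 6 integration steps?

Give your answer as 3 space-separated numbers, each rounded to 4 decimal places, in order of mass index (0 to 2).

Step 0: x=[4.0000 13.0000 17.0000] v=[0.0000 1.0000 0.0000]
Step 1: x=[4.0600 13.0000 17.0400] v=[0.6000 0.0000 0.4000]
Step 2: x=[4.1788 12.9020 17.1192] v=[1.1880 -0.9800 0.7920]
Step 3: x=[4.3521 12.7139 17.2341] v=[1.7326 -1.8812 1.1486]
Step 4: x=[4.5726 12.4490 17.3786] v=[2.2050 -2.6495 1.4446]
Step 5: x=[4.8306 12.1251 17.5445] v=[2.5803 -3.2389 1.6587]
Step 6: x=[5.1145 11.7637 17.7220] v=[2.8392 -3.6139 1.7748]

Answer: 5.1145 11.7637 17.7220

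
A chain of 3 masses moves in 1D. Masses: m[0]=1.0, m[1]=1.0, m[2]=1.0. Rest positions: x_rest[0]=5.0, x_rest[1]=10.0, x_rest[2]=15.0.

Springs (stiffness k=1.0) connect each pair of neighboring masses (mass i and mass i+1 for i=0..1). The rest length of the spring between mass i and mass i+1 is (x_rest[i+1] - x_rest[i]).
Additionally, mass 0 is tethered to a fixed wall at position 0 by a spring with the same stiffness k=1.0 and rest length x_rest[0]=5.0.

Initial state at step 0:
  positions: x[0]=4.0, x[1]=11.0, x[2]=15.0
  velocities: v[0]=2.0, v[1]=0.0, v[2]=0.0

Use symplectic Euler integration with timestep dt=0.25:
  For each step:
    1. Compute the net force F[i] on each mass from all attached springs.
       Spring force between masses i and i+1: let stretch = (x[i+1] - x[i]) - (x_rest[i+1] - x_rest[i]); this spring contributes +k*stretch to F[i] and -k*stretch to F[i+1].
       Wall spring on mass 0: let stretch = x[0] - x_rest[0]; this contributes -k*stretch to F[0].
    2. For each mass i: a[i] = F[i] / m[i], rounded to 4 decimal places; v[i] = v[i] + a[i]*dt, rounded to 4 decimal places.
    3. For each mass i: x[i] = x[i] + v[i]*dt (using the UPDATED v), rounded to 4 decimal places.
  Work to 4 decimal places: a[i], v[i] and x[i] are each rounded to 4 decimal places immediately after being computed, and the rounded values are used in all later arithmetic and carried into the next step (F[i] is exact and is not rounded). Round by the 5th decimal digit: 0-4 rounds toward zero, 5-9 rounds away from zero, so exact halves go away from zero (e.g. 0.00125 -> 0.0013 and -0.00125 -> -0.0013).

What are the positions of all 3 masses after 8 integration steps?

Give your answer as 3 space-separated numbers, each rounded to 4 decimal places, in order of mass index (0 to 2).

Answer: 6.6391 10.6037 15.5529

Derivation:
Step 0: x=[4.0000 11.0000 15.0000] v=[2.0000 0.0000 0.0000]
Step 1: x=[4.6875 10.8125 15.0625] v=[2.7500 -0.7500 0.2500]
Step 2: x=[5.4649 10.5078 15.1719] v=[3.1094 -1.2188 0.4375]
Step 3: x=[6.2159 10.1794 15.3023] v=[3.0039 -1.3135 0.5215]
Step 4: x=[6.8261 9.9235 15.4250] v=[2.4408 -1.0237 0.4908]
Step 5: x=[7.2033 9.8178 15.5164] v=[1.5086 -0.4227 0.3654]
Step 6: x=[7.2937 9.9049 15.5641] v=[0.3614 0.3483 0.1908]
Step 7: x=[7.0914 10.1825 15.5706] v=[-0.8092 1.1103 0.0260]
Step 8: x=[6.6391 10.6037 15.5529] v=[-1.8093 1.6846 -0.0710]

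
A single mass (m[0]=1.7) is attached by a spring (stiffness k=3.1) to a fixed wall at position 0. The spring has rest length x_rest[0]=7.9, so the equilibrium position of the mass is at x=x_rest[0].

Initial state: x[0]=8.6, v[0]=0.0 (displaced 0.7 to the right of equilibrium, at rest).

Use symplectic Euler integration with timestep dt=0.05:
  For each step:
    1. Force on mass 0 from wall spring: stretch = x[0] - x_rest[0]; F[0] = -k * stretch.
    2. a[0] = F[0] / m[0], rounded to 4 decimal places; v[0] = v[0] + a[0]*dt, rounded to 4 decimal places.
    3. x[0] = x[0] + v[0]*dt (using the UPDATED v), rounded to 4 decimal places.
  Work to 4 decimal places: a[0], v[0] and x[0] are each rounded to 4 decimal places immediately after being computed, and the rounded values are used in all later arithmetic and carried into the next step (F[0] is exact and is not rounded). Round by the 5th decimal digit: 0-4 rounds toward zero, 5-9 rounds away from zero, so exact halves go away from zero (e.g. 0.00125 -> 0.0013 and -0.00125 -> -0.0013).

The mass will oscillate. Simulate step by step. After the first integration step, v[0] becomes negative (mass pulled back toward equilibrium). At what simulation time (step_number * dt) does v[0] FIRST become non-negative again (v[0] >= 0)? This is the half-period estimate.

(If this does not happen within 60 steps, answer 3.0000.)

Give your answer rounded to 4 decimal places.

Step 0: x=[8.6000] v=[0.0000]
Step 1: x=[8.5968] v=[-0.0638]
Step 2: x=[8.5904] v=[-0.1273]
Step 3: x=[8.5809] v=[-0.1903]
Step 4: x=[8.5683] v=[-0.2524]
Step 5: x=[8.5526] v=[-0.3133]
Step 6: x=[8.5340] v=[-0.3728]
Step 7: x=[8.5125] v=[-0.4306]
Step 8: x=[8.4882] v=[-0.4864]
Step 9: x=[8.4612] v=[-0.5400]
Step 10: x=[8.4316] v=[-0.5912]
Step 11: x=[8.3996] v=[-0.6397]
Step 12: x=[8.3653] v=[-0.6853]
Step 13: x=[8.3289] v=[-0.7277]
Step 14: x=[8.2906] v=[-0.7668]
Step 15: x=[8.2505] v=[-0.8024]
Step 16: x=[8.2088] v=[-0.8344]
Step 17: x=[8.1657] v=[-0.8626]
Step 18: x=[8.1214] v=[-0.8868]
Step 19: x=[8.0761] v=[-0.9070]
Step 20: x=[8.0299] v=[-0.9231]
Step 21: x=[7.9832] v=[-0.9349]
Step 22: x=[7.9361] v=[-0.9425]
Step 23: x=[7.8888] v=[-0.9458]
Step 24: x=[7.8416] v=[-0.9448]
Step 25: x=[7.7946] v=[-0.9395]
Step 26: x=[7.7481] v=[-0.9299]
Step 27: x=[7.7023] v=[-0.9161]
Step 28: x=[7.6574] v=[-0.8981]
Step 29: x=[7.6136] v=[-0.8760]
Step 30: x=[7.5711] v=[-0.8499]
Step 31: x=[7.5301] v=[-0.8199]
Step 32: x=[7.4908] v=[-0.7862]
Step 33: x=[7.4534] v=[-0.7489]
Step 34: x=[7.4180] v=[-0.7082]
Step 35: x=[7.3848] v=[-0.6643]
Step 36: x=[7.3539] v=[-0.6173]
Step 37: x=[7.3255] v=[-0.5675]
Step 38: x=[7.2997] v=[-0.5151]
Step 39: x=[7.2767] v=[-0.4604]
Step 40: x=[7.2565] v=[-0.4036]
Step 41: x=[7.2393] v=[-0.3449]
Step 42: x=[7.2251] v=[-0.2847]
Step 43: x=[7.2139] v=[-0.2232]
Step 44: x=[7.2059] v=[-0.1606]
Step 45: x=[7.2010] v=[-0.0973]
Step 46: x=[7.1993] v=[-0.0336]
Step 47: x=[7.2008] v=[0.0303]
First v>=0 after going negative at step 47, time=2.3500

Answer: 2.3500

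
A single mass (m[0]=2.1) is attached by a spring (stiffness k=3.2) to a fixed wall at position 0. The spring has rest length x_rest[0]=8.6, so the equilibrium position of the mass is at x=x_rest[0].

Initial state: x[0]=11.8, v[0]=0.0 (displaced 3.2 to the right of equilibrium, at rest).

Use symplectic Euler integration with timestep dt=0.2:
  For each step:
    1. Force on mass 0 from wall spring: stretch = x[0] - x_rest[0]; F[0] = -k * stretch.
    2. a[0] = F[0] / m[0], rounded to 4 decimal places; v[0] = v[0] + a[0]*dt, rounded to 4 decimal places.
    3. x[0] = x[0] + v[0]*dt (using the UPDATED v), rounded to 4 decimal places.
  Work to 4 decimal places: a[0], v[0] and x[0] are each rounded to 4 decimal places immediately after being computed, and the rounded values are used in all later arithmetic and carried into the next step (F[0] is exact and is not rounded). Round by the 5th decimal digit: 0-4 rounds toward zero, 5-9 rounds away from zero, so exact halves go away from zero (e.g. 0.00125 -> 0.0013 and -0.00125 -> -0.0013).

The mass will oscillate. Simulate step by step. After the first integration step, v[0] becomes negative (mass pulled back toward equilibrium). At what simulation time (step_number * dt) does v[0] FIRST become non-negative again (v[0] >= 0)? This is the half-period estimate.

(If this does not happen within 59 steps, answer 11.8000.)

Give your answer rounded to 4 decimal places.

Step 0: x=[11.8000] v=[0.0000]
Step 1: x=[11.6050] v=[-0.9752]
Step 2: x=[11.2268] v=[-1.8910]
Step 3: x=[10.6885] v=[-2.6915]
Step 4: x=[10.0229] v=[-3.3280]
Step 5: x=[9.2706] v=[-3.7616]
Step 6: x=[8.4774] v=[-3.9660]
Step 7: x=[7.6917] v=[-3.9286]
Step 8: x=[6.9613] v=[-3.6518]
Step 9: x=[6.3308] v=[-3.1524]
Step 10: x=[5.8386] v=[-2.4608]
Step 11: x=[5.5148] v=[-1.6192]
Step 12: x=[5.3790] v=[-0.6789]
Step 13: x=[5.4395] v=[0.3027]
First v>=0 after going negative at step 13, time=2.6000

Answer: 2.6000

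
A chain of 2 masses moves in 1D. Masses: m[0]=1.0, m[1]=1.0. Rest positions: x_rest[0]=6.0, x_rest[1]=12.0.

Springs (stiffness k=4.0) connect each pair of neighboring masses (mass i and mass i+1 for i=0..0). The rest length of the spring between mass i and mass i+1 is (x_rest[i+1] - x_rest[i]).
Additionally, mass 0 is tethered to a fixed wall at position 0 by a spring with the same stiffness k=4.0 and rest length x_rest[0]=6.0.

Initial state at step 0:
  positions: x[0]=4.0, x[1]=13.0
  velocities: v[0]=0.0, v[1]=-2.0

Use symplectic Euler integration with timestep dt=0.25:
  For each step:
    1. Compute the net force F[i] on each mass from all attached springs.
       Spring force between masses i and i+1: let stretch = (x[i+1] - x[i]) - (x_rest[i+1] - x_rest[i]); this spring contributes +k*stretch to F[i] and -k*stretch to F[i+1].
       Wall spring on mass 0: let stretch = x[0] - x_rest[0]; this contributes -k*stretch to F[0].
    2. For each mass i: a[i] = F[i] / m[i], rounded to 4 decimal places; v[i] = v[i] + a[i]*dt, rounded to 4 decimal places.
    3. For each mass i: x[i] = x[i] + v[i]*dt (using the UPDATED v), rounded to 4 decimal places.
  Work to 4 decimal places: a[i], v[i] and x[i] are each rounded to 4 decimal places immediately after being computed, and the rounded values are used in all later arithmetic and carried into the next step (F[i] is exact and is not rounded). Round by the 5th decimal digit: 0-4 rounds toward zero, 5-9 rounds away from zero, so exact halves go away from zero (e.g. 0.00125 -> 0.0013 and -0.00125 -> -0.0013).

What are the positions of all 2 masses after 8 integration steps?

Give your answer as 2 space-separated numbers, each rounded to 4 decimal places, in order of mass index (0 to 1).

Step 0: x=[4.0000 13.0000] v=[0.0000 -2.0000]
Step 1: x=[5.2500 11.7500] v=[5.0000 -5.0000]
Step 2: x=[6.8125 10.3750] v=[6.2500 -5.5000]
Step 3: x=[7.5625 9.6094] v=[3.0000 -3.0625]
Step 4: x=[6.9336 9.8321] v=[-2.5156 0.8906]
Step 5: x=[5.2959 10.8301] v=[-6.5507 3.9921]
Step 6: x=[3.7178 11.9446] v=[-6.3124 4.4579]
Step 7: x=[3.2670 12.5024] v=[-1.8034 2.2311]
Step 8: x=[4.3083 12.2513] v=[4.1650 -1.0043]

Answer: 4.3083 12.2513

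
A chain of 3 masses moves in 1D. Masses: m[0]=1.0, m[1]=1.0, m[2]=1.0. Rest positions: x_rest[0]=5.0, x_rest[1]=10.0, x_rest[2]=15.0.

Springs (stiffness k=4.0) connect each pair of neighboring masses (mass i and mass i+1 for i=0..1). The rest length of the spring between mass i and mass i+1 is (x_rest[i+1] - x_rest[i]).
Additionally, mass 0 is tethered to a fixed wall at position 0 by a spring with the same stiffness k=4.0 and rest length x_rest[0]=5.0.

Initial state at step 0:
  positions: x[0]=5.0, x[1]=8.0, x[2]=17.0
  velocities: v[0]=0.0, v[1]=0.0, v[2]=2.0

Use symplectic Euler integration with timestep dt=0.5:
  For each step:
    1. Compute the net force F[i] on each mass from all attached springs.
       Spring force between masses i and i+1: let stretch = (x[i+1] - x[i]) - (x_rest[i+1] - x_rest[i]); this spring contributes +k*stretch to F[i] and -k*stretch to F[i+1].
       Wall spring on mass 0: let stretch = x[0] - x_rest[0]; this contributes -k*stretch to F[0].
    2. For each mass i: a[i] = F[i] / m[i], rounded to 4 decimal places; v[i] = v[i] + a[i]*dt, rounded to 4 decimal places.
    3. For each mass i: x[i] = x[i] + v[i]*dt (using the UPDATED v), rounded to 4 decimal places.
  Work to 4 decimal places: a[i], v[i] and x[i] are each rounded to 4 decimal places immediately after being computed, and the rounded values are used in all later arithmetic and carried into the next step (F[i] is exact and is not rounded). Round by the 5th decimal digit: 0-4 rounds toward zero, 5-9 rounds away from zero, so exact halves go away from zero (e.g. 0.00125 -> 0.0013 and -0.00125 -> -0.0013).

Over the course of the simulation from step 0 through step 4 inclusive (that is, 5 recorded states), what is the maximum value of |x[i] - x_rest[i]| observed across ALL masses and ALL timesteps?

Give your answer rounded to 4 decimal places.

Answer: 4.0000

Derivation:
Step 0: x=[5.0000 8.0000 17.0000] v=[0.0000 0.0000 2.0000]
Step 1: x=[3.0000 14.0000 14.0000] v=[-4.0000 12.0000 -6.0000]
Step 2: x=[9.0000 9.0000 16.0000] v=[12.0000 -10.0000 4.0000]
Step 3: x=[6.0000 11.0000 16.0000] v=[-6.0000 4.0000 0.0000]
Step 4: x=[2.0000 13.0000 16.0000] v=[-8.0000 4.0000 0.0000]
Max displacement = 4.0000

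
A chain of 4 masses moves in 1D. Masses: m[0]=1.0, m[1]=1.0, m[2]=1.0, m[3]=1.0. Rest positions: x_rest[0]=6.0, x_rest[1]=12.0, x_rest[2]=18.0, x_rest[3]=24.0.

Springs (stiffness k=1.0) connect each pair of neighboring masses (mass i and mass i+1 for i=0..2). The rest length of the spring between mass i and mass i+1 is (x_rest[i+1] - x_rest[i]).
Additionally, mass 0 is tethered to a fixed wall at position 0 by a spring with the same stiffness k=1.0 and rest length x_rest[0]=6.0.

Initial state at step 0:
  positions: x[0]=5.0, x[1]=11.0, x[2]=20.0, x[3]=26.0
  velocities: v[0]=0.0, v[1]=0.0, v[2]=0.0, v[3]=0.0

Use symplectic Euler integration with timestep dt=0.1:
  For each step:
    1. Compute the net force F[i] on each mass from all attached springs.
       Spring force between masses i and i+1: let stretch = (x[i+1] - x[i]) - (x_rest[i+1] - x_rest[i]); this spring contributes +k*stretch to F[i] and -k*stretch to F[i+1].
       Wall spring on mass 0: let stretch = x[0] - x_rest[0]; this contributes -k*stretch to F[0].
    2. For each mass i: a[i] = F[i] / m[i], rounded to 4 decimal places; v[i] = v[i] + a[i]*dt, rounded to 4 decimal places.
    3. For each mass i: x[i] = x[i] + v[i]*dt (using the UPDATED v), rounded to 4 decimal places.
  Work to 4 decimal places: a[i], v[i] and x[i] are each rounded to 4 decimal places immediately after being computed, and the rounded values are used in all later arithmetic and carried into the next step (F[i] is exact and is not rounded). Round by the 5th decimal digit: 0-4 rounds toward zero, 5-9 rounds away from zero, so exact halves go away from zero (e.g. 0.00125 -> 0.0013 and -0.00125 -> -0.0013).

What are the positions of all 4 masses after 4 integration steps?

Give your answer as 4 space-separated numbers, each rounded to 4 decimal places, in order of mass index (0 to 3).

Step 0: x=[5.0000 11.0000 20.0000 26.0000] v=[0.0000 0.0000 0.0000 0.0000]
Step 1: x=[5.0100 11.0300 19.9700 26.0000] v=[0.1000 0.3000 -0.3000 0.0000]
Step 2: x=[5.0301 11.0892 19.9109 25.9997] v=[0.2010 0.5920 -0.5910 -0.0030]
Step 3: x=[5.0605 11.1760 19.8245 25.9985] v=[0.3039 0.8683 -0.8643 -0.0119]
Step 4: x=[5.1014 11.2882 19.7133 25.9956] v=[0.4094 1.1216 -1.1118 -0.0293]

Answer: 5.1014 11.2882 19.7133 25.9956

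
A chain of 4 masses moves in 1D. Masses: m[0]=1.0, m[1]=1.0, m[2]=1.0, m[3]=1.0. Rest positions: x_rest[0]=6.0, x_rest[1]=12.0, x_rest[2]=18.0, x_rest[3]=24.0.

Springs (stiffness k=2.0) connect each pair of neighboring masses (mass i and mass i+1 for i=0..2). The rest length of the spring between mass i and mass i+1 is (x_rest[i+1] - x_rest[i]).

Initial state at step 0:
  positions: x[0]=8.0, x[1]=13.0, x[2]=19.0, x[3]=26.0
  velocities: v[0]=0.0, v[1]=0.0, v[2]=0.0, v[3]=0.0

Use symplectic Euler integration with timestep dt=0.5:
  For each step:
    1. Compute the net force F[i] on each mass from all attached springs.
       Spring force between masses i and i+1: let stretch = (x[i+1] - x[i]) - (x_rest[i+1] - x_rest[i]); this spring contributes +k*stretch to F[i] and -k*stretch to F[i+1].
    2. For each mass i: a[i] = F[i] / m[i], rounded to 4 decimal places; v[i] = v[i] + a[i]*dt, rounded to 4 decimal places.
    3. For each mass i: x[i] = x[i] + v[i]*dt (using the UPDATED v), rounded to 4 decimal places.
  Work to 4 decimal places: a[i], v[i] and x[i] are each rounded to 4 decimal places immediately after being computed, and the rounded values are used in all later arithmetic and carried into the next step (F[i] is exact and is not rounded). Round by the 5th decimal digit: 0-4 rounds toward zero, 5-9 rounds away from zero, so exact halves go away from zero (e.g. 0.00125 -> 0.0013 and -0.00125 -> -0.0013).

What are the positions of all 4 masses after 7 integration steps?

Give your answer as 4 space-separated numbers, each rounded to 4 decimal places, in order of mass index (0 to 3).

Step 0: x=[8.0000 13.0000 19.0000 26.0000] v=[0.0000 0.0000 0.0000 0.0000]
Step 1: x=[7.5000 13.5000 19.5000 25.5000] v=[-1.0000 1.0000 1.0000 -1.0000]
Step 2: x=[7.0000 14.0000 20.0000 25.0000] v=[-1.0000 1.0000 1.0000 -1.0000]
Step 3: x=[7.0000 14.0000 20.0000 25.0000] v=[0.0000 0.0000 0.0000 0.0000]
Step 4: x=[7.5000 13.5000 19.5000 25.5000] v=[1.0000 -1.0000 -1.0000 1.0000]
Step 5: x=[8.0000 13.0000 19.0000 26.0000] v=[1.0000 -1.0000 -1.0000 1.0000]
Step 6: x=[8.0000 13.0000 19.0000 26.0000] v=[0.0000 0.0000 0.0000 0.0000]
Step 7: x=[7.5000 13.5000 19.5000 25.5000] v=[-1.0000 1.0000 1.0000 -1.0000]

Answer: 7.5000 13.5000 19.5000 25.5000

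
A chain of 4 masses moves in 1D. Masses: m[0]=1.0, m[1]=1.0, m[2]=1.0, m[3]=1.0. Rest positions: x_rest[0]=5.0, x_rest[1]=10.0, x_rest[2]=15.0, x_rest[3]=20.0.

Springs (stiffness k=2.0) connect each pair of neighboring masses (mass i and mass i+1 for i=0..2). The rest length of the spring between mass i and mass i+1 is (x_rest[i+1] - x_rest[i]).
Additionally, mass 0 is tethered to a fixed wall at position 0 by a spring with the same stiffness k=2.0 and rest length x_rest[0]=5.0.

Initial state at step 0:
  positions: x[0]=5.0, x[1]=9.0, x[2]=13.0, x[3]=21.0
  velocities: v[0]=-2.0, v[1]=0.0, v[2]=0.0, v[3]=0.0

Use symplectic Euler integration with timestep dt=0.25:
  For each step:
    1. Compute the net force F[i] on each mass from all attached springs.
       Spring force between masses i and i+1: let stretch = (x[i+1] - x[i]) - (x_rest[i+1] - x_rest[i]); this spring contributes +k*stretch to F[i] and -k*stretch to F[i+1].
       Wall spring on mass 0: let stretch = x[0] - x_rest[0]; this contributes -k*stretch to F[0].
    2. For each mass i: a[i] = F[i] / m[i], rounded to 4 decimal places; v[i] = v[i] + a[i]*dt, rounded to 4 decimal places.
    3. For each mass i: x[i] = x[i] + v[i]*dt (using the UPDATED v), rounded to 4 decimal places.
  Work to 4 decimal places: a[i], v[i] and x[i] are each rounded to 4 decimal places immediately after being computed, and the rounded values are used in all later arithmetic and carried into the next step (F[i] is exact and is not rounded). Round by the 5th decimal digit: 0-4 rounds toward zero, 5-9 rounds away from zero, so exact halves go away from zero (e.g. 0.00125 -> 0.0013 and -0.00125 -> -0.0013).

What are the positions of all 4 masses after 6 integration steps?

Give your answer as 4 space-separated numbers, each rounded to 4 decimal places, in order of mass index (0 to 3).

Answer: 3.9138 9.5423 15.4939 18.3026

Derivation:
Step 0: x=[5.0000 9.0000 13.0000 21.0000] v=[-2.0000 0.0000 0.0000 0.0000]
Step 1: x=[4.3750 9.0000 13.5000 20.6250] v=[-2.5000 0.0000 2.0000 -1.5000]
Step 2: x=[3.7813 8.9844 14.3281 19.9844] v=[-2.3750 -0.0625 3.3125 -2.5625]
Step 3: x=[3.3653 8.9864 15.1953 19.2617] v=[-1.6641 0.0078 3.4688 -2.8907]
Step 4: x=[3.2313 9.0618 15.7947 18.6557] v=[-0.5362 0.3017 2.3976 -2.4239]
Step 5: x=[3.4222 9.2500 15.9101 18.3171] v=[0.7634 0.7529 0.4617 -1.3544]
Step 6: x=[3.9138 9.5423 15.4939 18.3026] v=[1.9662 1.1691 -1.6649 -0.0579]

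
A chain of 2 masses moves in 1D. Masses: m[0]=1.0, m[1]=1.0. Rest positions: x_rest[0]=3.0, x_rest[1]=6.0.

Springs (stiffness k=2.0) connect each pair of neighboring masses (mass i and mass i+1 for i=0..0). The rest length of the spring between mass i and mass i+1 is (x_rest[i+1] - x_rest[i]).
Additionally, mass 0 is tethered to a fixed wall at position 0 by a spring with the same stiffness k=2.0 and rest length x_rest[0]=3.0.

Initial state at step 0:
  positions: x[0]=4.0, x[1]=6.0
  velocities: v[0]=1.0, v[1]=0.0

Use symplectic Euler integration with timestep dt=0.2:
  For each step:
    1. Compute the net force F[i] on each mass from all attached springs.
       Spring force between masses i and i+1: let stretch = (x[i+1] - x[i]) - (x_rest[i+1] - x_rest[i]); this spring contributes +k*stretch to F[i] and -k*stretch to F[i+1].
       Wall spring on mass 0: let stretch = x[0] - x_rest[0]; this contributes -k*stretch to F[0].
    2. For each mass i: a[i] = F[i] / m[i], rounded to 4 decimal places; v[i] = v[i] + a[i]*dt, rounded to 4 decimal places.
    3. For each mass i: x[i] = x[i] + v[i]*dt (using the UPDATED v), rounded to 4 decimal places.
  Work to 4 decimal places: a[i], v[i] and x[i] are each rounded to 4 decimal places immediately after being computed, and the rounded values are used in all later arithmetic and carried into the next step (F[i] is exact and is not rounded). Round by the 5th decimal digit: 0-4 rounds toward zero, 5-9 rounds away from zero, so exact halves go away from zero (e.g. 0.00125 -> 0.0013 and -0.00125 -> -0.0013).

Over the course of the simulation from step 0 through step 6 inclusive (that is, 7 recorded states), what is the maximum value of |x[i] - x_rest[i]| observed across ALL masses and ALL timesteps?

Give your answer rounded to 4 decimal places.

Answer: 1.0400

Derivation:
Step 0: x=[4.0000 6.0000] v=[1.0000 0.0000]
Step 1: x=[4.0400 6.0800] v=[0.2000 0.4000]
Step 2: x=[3.9200 6.2368] v=[-0.6000 0.7840]
Step 3: x=[3.6717 6.4483] v=[-1.2413 1.0573]
Step 4: x=[3.3518 6.6776] v=[-1.5993 1.1467]
Step 5: x=[3.0299 6.8809] v=[-1.6097 1.0164]
Step 6: x=[2.7736 7.0161] v=[-1.2813 0.6760]
Max displacement = 1.0400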